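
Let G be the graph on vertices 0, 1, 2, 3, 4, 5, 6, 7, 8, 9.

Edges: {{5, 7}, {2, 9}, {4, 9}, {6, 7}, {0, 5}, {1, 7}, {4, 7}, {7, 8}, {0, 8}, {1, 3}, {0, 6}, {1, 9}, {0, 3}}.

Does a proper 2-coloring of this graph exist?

The cycle 5-7-1-3-0-5 has odd length 5, so it cannot be 2-colored; at least 3 colors are needed.
So 2 colors are not enough.

No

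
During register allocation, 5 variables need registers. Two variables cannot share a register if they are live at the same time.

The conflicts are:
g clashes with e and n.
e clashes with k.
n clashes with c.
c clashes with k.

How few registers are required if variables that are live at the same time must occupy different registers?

The cycle c-n-g-e-k-c has odd length 5, so it cannot be 2-colored; at least 3 registers are needed.
3 registers suffice: register 1 → {g, k}; register 2 → {e, c}; register 3 → {n}. Each listed conflict is separated.

3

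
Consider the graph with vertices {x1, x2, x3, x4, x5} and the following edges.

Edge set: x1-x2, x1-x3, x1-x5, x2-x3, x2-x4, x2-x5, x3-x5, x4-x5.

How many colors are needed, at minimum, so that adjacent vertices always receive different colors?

x1, x2, x3, x5 are pairwise adjacent (a clique of size 4), so at least 4 colors are needed.
4 colors suffice: color R → {x2}; color B → {x5}; color G → {x3, x4}; color Y → {x1}. Every edge joins two different colors.

4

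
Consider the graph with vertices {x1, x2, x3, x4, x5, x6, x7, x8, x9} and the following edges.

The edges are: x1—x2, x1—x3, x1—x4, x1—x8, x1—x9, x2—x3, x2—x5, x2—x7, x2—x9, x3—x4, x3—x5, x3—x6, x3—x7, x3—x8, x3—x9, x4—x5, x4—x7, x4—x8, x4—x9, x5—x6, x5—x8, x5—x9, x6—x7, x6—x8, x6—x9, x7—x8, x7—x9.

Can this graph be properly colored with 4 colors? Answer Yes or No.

The chromatic number is 4. x3, x4, x5, x8 form a clique, so at least 4 colors are needed.
4 colors suffice: color 1 → {x3}; color 2 → {x8, x9}; color 3 → {x1, x5, x7}; color 4 → {x2, x4, x6}.
That is already a proper 4-coloring.

Yes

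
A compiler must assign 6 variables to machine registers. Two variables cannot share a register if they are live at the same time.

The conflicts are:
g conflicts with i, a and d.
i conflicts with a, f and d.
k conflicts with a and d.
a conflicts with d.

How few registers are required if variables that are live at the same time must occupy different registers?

4

g, i, a, d are mutually in conflict, so at least 4 registers are needed.
A valid assignment using 4 registers: g=4, i=2, k=2, a=3, f=1, d=1. Each listed conflict is separated.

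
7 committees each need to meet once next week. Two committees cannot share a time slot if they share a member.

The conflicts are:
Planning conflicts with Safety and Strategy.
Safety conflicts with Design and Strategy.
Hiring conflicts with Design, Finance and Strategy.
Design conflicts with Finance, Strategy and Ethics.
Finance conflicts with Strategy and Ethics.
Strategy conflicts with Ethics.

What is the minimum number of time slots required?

Hiring, Design, Finance, Strategy all conflict with each other, so at least 4 time slots are needed.
4 time slots suffice: time slot 1 → {Strategy}; time slot 2 → {Planning, Design}; time slot 3 → {Safety, Finance}; time slot 4 → {Hiring, Ethics}. No two conflicting committees share a time slot.

4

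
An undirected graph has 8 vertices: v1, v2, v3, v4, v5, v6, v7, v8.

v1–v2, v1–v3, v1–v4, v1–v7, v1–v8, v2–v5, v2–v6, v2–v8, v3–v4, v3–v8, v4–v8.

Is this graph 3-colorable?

No

v1, v3, v4, v8 form a clique, so at least 4 colors are needed.
So 3 colors are not enough.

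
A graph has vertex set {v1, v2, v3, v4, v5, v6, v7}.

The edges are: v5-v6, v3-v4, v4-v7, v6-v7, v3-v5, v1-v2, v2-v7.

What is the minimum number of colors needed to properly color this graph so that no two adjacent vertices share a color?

The cycle v5-v6-v7-v4-v3-v5 has odd length 5, so it cannot be 2-colored; at least 3 colors are needed.
3 colors suffice: v1=red, v2=blue, v3=blue, v4=green, v5=red, v6=blue, v7=red. Each edge has distinct colors on its endpoints.

3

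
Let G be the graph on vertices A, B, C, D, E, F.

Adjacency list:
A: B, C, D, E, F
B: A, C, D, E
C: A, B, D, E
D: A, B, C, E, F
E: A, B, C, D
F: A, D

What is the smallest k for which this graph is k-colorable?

5

A, B, C, D, E are mutually adjacent (a clique of size 5), so at least 5 colors are needed.
5 colors suffice: color red → {A}; color blue → {D}; color green → {C, F}; color yellow → {B}; color purple → {E}. Every edge joins two different colors.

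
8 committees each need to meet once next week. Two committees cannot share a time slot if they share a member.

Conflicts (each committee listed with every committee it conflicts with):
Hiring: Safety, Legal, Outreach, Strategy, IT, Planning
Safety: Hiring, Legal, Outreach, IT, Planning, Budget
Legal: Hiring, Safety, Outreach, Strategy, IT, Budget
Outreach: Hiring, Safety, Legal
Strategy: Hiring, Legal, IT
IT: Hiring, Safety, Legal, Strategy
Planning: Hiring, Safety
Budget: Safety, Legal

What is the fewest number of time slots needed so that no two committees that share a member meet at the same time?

Hiring, Safety, Legal, Outreach are mutually in conflict, so at least 4 time slots are needed.
Using 4 time slots: Hiring=3, Safety=2, Legal=1, Outreach=4, Strategy=2, IT=4, Planning=1, Budget=3. Each listed conflict is separated.

4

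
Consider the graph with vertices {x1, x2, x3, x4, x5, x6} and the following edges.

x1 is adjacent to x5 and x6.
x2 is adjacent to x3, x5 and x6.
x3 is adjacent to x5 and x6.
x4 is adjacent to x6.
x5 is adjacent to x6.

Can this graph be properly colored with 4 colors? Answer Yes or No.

Yes

The chromatic number is 4. x2, x3, x5, x6 are pairwise adjacent (a clique of size 4), so at least 4 colors are needed.
4 colors suffice: color 1 → {x6}; color 2 → {x4, x5}; color 3 → {x1, x2}; color 4 → {x3}.
That is already a proper 4-coloring.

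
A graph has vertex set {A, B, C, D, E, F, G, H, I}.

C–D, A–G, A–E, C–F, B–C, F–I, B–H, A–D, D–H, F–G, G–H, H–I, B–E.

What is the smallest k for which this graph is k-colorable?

3

The cycle H-D-A-E-B-H has odd length 5, so it cannot be 2-colored; at least 3 colors are needed.
3 colors suffice: color red → {A, F, H}; color blue → {B, D, G, I}; color green → {C, E}. Every edge joins two different colors.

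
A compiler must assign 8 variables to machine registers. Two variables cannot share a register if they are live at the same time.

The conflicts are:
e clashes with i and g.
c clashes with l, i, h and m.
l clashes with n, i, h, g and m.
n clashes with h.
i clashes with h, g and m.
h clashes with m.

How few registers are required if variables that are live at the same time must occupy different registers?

5

c, l, i, h, m all conflict with each other, so at least 5 registers are needed.
Using 5 registers: e=2, c=5, l=2, n=1, i=1, h=3, g=3, m=4. No two conflicting variables share a register.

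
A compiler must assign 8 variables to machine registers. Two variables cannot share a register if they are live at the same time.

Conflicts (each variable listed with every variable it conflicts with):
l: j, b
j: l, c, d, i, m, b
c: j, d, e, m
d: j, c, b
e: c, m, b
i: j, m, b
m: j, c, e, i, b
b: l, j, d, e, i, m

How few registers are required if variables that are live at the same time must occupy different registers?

4

j, i, m, b all conflict with each other, so at least 4 registers are needed.
4 registers suffice: register 1 → {c, b}; register 2 → {j, e}; register 3 → {l, d, m}; register 4 → {i}. Each listed conflict is separated.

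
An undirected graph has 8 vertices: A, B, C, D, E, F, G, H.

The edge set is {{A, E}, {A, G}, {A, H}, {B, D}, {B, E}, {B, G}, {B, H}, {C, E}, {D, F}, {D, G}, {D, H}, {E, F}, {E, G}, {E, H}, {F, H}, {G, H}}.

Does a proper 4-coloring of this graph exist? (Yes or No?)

Yes

The chromatic number is 4. B, D, G, H are pairwise adjacent (a clique of size 4), so at least 4 colors are needed.
A valid assignment using 4 colors: A=4, B=4, C=1, D=2, E=2, F=3, G=3, H=1.
That is already a proper 4-coloring.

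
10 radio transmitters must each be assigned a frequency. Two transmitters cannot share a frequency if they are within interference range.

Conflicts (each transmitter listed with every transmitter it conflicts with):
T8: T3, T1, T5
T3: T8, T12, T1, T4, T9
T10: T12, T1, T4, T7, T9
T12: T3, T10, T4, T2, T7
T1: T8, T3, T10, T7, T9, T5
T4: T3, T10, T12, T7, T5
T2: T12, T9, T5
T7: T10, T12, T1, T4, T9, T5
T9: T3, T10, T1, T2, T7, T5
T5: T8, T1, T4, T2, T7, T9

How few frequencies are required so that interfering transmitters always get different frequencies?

T1, T7, T9, T5 are mutually in conflict, so at least 4 frequencies are needed.
4 frequencies suffice: frequency 1 → {T3, T10, T5}; frequency 2 → {T8, T2, T7}; frequency 3 → {T12, T9}; frequency 4 → {T1, T4}. Each listed conflict is separated.

4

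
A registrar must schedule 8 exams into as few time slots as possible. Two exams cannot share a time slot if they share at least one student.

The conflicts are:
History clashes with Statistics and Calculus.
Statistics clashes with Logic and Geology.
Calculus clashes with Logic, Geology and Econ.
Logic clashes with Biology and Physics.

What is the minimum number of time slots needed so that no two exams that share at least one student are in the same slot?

2

Statistics and Logic conflict, so at least 2 time slots are needed.
A valid assignment using 2 time slots: History=1, Statistics=2, Calculus=2, Logic=1, Geology=1, Biology=2, Physics=2, Econ=1. Each listed conflict is separated.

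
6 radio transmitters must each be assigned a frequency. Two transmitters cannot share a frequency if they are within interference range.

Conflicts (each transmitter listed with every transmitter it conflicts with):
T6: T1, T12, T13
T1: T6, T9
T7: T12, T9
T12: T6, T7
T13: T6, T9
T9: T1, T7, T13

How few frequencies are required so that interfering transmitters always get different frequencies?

The cycle T13-T6-T12-T7-T9-T13 has odd length 5, so it cannot be 2-colored; at least 3 frequencies are needed.
3 frequencies suffice: frequency 1 → {T6, T9}; frequency 2 → {T1, T12, T13}; frequency 3 → {T7}. No two conflicting transmitters share a frequency.

3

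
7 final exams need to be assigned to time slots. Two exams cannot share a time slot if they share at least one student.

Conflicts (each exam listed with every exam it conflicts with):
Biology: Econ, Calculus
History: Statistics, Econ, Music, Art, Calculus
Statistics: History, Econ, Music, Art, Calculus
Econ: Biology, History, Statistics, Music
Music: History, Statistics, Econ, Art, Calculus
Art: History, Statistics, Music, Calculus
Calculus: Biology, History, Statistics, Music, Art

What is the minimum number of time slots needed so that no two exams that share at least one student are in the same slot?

History, Statistics, Music, Art, Calculus are mutually in conflict, so at least 5 time slots are needed.
5 time slots suffice: Biology=2, History=2, Statistics=3, Econ=1, Music=4, Art=5, Calculus=1. No two conflicting exams share a time slot.

5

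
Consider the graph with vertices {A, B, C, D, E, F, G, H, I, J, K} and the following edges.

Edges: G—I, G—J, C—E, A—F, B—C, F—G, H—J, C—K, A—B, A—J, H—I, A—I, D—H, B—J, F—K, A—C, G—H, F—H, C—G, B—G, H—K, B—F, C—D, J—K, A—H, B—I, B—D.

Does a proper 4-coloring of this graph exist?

The chromatic number is 3. B, C, D are pairwise adjacent, so at least 3 colors are needed.
3 colors suffice: A=blue, B=red, C=green, D=blue, E=red, F=green, G=blue, H=red, I=green, J=green, K=blue.
Since 4 ≥ 3, a proper 4-coloring certainly exists.

Yes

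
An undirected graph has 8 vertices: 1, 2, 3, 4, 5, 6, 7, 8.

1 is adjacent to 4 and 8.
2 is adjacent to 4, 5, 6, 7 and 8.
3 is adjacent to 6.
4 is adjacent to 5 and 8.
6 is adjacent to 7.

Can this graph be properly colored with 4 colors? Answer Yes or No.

The chromatic number is 3. 1, 4, 8 are mutually adjacent, so at least 3 colors are needed.
3 colors suffice: color a → {1, 2, 3}; color b → {4, 6}; color c → {5, 7, 8}.
Since 4 ≥ 3, a proper 4-coloring certainly exists.

Yes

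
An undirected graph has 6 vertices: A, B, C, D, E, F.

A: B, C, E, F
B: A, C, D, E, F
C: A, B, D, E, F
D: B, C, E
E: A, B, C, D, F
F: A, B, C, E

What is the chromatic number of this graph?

5

A, B, C, E, F are mutually adjacent (a clique of size 5), so at least 5 colors are needed.
5 colors suffice: color 1 → {E}; color 2 → {B}; color 3 → {C}; color 4 → {A, D}; color 5 → {F}. Every edge joins two different colors.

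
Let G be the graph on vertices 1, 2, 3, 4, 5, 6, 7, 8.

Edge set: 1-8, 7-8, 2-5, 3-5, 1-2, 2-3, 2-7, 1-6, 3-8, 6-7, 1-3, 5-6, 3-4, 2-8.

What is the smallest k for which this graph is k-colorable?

4

1, 2, 3, 8 form a clique, so at least 4 colors are needed.
One proper 4-coloring: 1=c, 2=b, 3=a, 4=b, 5=c, 6=b, 7=a, 8=d. Each edge has distinct colors on its endpoints.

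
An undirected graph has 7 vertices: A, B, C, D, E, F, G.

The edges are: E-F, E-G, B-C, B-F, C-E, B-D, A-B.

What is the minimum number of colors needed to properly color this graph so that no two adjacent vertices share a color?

2

A and B are adjacent, so at least 2 colors are needed.
2 colors suffice: color 1 → {B, E}; color 2 → {A, C, D, F, G}. Every edge joins two different colors.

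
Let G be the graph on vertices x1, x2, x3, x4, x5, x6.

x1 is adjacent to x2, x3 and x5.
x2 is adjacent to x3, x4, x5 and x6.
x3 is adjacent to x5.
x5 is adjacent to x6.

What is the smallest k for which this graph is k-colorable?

x1, x2, x3, x5 form a clique, so at least 4 colors are needed.
4 colors suffice: color 1 → {x2}; color 2 → {x4, x5}; color 3 → {x3, x6}; color 4 → {x1}. No two adjacent vertices share a color.

4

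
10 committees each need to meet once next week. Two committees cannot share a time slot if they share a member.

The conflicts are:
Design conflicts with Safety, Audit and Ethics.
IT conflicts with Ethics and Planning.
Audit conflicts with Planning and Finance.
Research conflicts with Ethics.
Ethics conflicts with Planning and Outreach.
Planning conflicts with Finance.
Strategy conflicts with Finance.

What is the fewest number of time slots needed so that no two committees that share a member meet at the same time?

3

IT, Ethics, Planning all conflict with each other, so at least 3 time slots are needed.
3 time slots suffice: time slot 1 → {Safety, Ethics, Finance}; time slot 2 → {Design, Research, Planning, Outreach, Strategy}; time slot 3 → {IT, Audit}. Every pair that conflicts lands in different time slots.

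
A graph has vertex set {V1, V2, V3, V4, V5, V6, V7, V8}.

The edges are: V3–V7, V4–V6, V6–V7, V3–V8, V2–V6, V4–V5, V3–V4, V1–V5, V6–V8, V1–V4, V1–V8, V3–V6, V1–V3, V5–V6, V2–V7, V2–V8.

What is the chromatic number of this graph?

3

V1, V4, V5 form a triangle, so at least 3 colors are needed.
3 colors suffice: color 1 → {V1, V6}; color 2 → {V2, V3, V5}; color 3 → {V4, V7, V8}. No two adjacent vertices share a color.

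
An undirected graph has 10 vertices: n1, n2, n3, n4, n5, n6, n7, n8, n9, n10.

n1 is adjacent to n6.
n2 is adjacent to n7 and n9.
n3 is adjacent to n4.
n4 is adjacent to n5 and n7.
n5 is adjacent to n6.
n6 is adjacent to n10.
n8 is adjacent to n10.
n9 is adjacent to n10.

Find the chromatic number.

The cycle n10-n9-n2-n7-n4-n5-n6-n10 has odd length 7, so it cannot be 2-colored; at least 3 colors are needed.
3 colors suffice: n1=1, n2=1, n3=2, n4=1, n5=3, n6=2, n7=2, n8=2, n9=2, n10=1. No two adjacent vertices share a color.

3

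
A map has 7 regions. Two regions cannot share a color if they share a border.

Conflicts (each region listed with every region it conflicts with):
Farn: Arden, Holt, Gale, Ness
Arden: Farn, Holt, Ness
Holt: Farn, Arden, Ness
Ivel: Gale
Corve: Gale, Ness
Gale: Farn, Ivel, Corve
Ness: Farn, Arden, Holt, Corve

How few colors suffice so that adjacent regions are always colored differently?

4

Farn, Arden, Holt, Ness pairwise conflict, so at least 4 colors are needed.
4 colors suffice: Farn=2, Arden=4, Holt=3, Ivel=2, Corve=2, Gale=1, Ness=1. Every pair that conflicts lands in different colors.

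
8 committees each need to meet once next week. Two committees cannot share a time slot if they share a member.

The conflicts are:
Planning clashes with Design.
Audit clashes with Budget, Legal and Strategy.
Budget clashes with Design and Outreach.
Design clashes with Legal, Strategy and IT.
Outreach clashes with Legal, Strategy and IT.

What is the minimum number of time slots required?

Outreach and Legal conflict, so at least 2 time slots are needed.
2 time slots suffice: time slot 1 → {Audit, Design, Outreach}; time slot 2 → {Planning, Budget, Legal, Strategy, IT}. No two conflicting committees share a time slot.

2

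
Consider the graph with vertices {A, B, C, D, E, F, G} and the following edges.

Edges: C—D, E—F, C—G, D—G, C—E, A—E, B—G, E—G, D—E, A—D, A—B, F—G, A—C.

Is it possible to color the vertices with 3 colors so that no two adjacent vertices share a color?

C, D, E, G are pairwise adjacent (a clique of size 4), so at least 4 colors are needed.
So 3 colors are not enough.

No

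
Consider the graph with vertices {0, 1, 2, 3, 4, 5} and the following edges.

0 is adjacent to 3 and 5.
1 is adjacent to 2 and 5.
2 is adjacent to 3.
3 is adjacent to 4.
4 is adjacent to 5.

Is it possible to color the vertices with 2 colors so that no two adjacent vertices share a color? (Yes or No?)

The cycle 5-1-2-3-0-5 has odd length 5, so it cannot be 2-colored; at least 3 colors are needed.
So 2 colors are not enough.

No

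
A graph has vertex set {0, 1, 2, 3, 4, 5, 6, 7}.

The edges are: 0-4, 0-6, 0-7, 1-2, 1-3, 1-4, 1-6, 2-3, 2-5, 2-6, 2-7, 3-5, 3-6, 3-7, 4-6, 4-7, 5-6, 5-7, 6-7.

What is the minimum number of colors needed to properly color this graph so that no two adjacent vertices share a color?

5

2, 3, 5, 6, 7 are pairwise adjacent (a clique of size 5), so at least 5 colors are needed.
5 colors suffice: color a → {6}; color b → {1, 7}; color c → {2, 4}; color d → {0, 3}; color e → {5}. No two adjacent vertices share a color.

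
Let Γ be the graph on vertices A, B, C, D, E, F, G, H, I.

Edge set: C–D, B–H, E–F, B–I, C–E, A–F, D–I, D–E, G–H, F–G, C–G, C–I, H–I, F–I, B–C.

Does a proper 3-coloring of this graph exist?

Yes

The chromatic number is 3. B, H, I form a triangle, so at least 3 colors are needed.
3 colors suffice: color 1 → {A, E, G, I}; color 2 → {C, F, H}; color 3 → {B, D}.
That is already a proper 3-coloring.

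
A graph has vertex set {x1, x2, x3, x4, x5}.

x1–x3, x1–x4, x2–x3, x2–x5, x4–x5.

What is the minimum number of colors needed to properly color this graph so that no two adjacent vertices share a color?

The cycle x2-x5-x4-x1-x3-x2 has odd length 5, so it cannot be 2-colored; at least 3 colors are needed.
3 colors suffice: color red → {x3, x4}; color blue → {x1, x5}; color green → {x2}. Each edge has distinct colors on its endpoints.

3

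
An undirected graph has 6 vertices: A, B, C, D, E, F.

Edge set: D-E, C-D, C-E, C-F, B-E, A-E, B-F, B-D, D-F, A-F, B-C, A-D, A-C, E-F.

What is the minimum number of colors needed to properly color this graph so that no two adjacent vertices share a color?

B, C, D, E, F form a clique, so at least 5 colors are needed.
One proper 5-coloring: A=purple, B=purple, C=blue, D=yellow, E=green, F=red. Each edge has distinct colors on its endpoints.

5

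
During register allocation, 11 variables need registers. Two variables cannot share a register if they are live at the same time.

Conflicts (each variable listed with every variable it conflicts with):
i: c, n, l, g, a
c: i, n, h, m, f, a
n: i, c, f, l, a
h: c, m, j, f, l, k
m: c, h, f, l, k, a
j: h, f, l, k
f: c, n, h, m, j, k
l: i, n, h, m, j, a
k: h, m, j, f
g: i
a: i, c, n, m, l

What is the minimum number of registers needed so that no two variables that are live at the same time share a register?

i, n, l, a are mutually in conflict, so at least 4 registers are needed.
A valid assignment using 4 registers: i=2, c=1, n=4, h=2, m=4, j=4, f=3, l=1, k=1, g=1, a=3. Each listed conflict is separated.

4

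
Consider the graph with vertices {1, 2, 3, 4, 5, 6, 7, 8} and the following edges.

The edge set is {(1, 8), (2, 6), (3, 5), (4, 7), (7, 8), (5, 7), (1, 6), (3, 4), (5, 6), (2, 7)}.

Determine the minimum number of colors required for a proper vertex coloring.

3

The cycle 5-7-8-1-6-5 has odd length 5, so it cannot be 2-colored; at least 3 colors are needed.
3 colors suffice: color a → {3, 6, 7}; color b → {2, 4, 5, 8}; color c → {1}. No two adjacent vertices share a color.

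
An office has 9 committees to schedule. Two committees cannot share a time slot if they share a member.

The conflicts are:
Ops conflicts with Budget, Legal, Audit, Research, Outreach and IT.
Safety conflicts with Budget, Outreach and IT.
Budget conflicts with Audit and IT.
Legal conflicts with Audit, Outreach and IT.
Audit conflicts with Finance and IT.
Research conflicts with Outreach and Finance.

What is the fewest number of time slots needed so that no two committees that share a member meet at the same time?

4

Ops, Legal, Audit, IT are mutually in conflict, so at least 4 time slots are needed.
4 time slots suffice: time slot 1 → {Ops, Safety, Finance}; time slot 2 → {Audit, Outreach}; time slot 3 → {Research, IT}; time slot 4 → {Budget, Legal}. Each listed conflict is separated.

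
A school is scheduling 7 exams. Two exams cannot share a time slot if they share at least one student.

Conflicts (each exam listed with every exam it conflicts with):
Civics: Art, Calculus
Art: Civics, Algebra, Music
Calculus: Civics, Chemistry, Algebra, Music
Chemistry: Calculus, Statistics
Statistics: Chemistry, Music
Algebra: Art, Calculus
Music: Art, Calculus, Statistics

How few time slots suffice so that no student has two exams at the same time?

Calculus and Algebra conflict, so at least 2 time slots are needed.
2 time slots suffice: time slot 1 → {Art, Calculus, Statistics}; time slot 2 → {Civics, Chemistry, Algebra, Music}. Each listed conflict is separated.

2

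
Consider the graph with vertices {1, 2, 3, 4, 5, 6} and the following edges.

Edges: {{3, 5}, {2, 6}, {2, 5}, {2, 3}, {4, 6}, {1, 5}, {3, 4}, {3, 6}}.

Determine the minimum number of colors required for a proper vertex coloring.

3, 4, 6 are mutually adjacent, so at least 3 colors are needed.
A valid assignment using 3 colors: 1=red, 2=green, 3=red, 4=green, 5=blue, 6=blue. Each edge has distinct colors on its endpoints.

3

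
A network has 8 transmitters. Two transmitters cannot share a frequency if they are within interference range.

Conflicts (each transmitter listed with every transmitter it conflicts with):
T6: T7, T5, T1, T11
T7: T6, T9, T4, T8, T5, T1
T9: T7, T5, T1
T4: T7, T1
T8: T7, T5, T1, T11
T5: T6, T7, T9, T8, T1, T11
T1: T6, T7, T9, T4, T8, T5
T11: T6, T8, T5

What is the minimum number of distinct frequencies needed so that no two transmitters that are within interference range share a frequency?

4

T7, T8, T5, T1 pairwise conflict, so at least 4 frequencies are needed.
Using 4 frequencies: T6=4, T7=2, T9=4, T4=1, T8=4, T5=1, T1=3, T11=2. Each listed conflict is separated.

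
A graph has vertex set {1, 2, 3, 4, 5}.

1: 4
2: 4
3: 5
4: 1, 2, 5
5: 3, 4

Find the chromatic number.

2

1 and 4 are adjacent, so at least 2 colors are needed.
2 colors suffice: 1=b, 2=b, 3=a, 4=a, 5=b. Each edge has distinct colors on its endpoints.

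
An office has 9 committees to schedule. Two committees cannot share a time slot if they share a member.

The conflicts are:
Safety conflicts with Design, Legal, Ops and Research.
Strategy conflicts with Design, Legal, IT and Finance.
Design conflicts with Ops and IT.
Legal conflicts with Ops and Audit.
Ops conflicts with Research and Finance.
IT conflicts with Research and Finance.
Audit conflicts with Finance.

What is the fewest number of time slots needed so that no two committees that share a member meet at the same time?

3

Strategy, Design, IT are mutually in conflict, so at least 3 time slots are needed.
3 time slots suffice: time slot 1 → {Ops, IT, Audit}; time slot 2 → {Design, Legal, Research, Finance}; time slot 3 → {Safety, Strategy}. No two conflicting committees share a time slot.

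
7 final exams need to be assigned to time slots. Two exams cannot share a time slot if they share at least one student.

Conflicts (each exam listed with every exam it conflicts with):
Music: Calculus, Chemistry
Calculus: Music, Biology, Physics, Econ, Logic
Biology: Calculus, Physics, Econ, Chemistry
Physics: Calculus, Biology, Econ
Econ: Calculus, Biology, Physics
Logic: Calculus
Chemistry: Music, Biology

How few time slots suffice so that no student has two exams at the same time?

4

Calculus, Biology, Physics, Econ pairwise conflict, so at least 4 time slots are needed.
A valid assignment using 4 time slots: Music=2, Calculus=1, Biology=2, Physics=3, Econ=4, Logic=2, Chemistry=1. Each listed conflict is separated.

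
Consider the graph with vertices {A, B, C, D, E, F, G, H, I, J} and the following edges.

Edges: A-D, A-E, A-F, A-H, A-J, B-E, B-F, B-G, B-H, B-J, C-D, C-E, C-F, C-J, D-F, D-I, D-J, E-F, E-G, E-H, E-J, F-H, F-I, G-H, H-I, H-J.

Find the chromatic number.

4

A, E, H, J form a clique, so at least 4 colors are needed.
One proper 4-coloring: A=yellow, B=yellow, C=yellow, D=red, E=green, F=blue, G=blue, H=red, I=green, J=blue. Each edge has distinct colors on its endpoints.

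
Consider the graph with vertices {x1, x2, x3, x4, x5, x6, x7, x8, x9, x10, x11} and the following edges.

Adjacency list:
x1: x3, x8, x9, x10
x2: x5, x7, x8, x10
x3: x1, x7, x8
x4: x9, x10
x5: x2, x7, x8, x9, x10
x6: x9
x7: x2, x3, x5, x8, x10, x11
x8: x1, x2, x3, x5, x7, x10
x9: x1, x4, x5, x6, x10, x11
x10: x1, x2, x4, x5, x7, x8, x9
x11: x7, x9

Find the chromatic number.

5

x2, x5, x7, x8, x10 are pairwise adjacent (a clique of size 5), so at least 5 colors are needed.
A valid assignment using 5 colors: x1=green, x2=purple, x3=red, x4=green, x5=yellow, x6=red, x7=green, x8=blue, x9=blue, x10=red, x11=red. No two adjacent vertices share a color.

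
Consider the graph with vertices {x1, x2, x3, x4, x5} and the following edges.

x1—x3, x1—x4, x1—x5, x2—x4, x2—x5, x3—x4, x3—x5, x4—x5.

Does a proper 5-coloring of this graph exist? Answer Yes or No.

Yes

The chromatic number is 4. x1, x3, x4, x5 form a clique, so at least 4 colors are needed.
One proper 4-coloring: x1=Y, x2=G, x3=G, x4=B, x5=R.
Since 5 ≥ 4, a proper 5-coloring certainly exists.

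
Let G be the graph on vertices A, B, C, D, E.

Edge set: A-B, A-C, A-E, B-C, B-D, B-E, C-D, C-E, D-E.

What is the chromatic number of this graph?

4

A, B, C, E are mutually adjacent (a clique of size 4), so at least 4 colors are needed.
One proper 4-coloring: A=yellow, B=blue, C=green, D=yellow, E=red. Every edge joins two different colors.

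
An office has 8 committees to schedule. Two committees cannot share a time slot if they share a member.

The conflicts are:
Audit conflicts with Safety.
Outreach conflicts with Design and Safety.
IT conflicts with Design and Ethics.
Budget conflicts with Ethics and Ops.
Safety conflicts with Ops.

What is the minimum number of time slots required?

The cycle Outreach-Design-IT-Ethics-Budget-Ops-Safety-Outreach has odd length 7, so it cannot be 2-colored; at least 3 time slots are needed.
Using 3 time slots: Audit=2, Outreach=2, IT=2, Budget=2, Design=1, Ethics=1, Safety=1, Ops=3. Each listed conflict is separated.

3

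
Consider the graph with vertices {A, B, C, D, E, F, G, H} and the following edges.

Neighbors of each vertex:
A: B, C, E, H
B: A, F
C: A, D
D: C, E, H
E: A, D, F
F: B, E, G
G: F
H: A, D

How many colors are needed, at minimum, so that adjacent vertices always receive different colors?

B and F are adjacent, so at least 2 colors are needed.
2 colors suffice: A=1, B=2, C=2, D=1, E=2, F=1, G=2, H=2. Every edge joins two different colors.

2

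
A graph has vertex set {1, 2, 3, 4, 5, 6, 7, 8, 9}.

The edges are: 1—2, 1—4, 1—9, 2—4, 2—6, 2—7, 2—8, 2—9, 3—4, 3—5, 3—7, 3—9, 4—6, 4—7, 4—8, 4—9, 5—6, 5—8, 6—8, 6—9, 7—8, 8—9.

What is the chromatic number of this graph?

5

2, 4, 6, 8, 9 are mutually adjacent (a clique of size 5), so at least 5 colors are needed.
One proper 5-coloring: 1=green, 2=yellow, 3=green, 4=red, 5=red, 6=purple, 7=blue, 8=green, 9=blue. Each edge has distinct colors on its endpoints.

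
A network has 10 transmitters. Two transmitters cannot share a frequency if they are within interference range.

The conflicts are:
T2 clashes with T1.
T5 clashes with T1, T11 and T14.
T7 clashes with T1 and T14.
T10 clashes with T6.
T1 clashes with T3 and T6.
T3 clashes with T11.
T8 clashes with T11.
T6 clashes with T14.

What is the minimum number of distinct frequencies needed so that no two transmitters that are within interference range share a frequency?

2

T5 and T14 conflict, so at least 2 frequencies are needed.
2 frequencies suffice: frequency 1 → {T10, T1, T11, T14}; frequency 2 → {T2, T5, T7, T3, T8, T6}. Every pair that conflicts lands in different frequencies.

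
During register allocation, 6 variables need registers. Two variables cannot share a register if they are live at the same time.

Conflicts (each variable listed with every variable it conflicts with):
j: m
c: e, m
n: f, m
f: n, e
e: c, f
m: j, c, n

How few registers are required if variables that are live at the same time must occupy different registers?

The cycle m-c-e-f-n-m has odd length 5, so it cannot be 2-colored; at least 3 registers are needed.
3 registers suffice: register 1 → {e, m}; register 2 → {j, c, n}; register 3 → {f}. Each listed conflict is separated.

3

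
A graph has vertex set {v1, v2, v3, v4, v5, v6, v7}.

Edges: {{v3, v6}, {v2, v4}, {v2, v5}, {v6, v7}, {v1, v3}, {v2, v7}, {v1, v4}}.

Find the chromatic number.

v1 and v3 are adjacent, so at least 2 colors are needed.
2 colors suffice: v1=1, v2=1, v3=2, v4=2, v5=2, v6=1, v7=2. Every edge joins two different colors.

2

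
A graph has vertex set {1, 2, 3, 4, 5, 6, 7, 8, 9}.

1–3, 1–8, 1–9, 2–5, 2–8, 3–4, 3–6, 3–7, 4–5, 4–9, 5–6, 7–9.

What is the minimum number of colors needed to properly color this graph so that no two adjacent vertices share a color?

2

2 and 8 are adjacent, so at least 2 colors are needed.
2 colors suffice: color red → {3, 5, 8, 9}; color blue → {1, 2, 4, 6, 7}. Every edge joins two different colors.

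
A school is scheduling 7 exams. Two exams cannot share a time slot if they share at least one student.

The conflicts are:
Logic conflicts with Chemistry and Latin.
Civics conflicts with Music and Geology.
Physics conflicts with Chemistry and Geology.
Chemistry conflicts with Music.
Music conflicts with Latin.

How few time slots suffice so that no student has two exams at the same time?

3

The cycle Geology-Physics-Chemistry-Music-Civics-Geology has odd length 5, so it cannot be 2-colored; at least 3 time slots are needed.
3 time slots suffice: Logic=2, Civics=3, Physics=2, Chemistry=1, Music=2, Geology=1, Latin=1. Each listed conflict is separated.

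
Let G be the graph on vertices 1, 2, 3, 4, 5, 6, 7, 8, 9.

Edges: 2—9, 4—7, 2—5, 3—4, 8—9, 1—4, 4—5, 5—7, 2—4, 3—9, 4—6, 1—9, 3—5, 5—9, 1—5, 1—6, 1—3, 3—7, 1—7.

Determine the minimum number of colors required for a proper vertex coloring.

1, 3, 4, 5, 7 are pairwise adjacent (a clique of size 5), so at least 5 colors are needed.
5 colors suffice: color red → {4, 9}; color blue → {5, 6, 8}; color green → {1, 2}; color yellow → {3}; color purple → {7}. Every edge joins two different colors.

5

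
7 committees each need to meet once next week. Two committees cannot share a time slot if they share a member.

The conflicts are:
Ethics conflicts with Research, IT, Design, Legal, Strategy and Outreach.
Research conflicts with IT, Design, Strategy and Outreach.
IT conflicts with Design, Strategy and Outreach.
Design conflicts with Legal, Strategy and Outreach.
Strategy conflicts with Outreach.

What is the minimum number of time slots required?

Ethics, Research, IT, Design, Strategy, Outreach all conflict with each other, so at least 6 time slots are needed.
A valid assignment using 6 time slots: Ethics=2, Research=3, IT=4, Design=1, Legal=3, Strategy=6, Outreach=5. Every pair that conflicts lands in different time slots.

6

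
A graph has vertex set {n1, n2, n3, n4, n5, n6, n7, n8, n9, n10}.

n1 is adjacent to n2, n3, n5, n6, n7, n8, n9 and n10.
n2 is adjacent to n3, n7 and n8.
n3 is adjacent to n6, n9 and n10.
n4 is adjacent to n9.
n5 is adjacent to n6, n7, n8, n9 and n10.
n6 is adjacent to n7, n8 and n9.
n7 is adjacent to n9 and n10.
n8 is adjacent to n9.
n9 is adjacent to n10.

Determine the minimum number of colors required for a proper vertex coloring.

n1, n5, n6, n7, n9 are pairwise adjacent (a clique of size 5), so at least 5 colors are needed.
5 colors suffice: color 1 → {n1, n4}; color 2 → {n2, n9}; color 3 → {n3, n5}; color 4 → {n7, n8}; color 5 → {n6, n10}. Every edge joins two different colors.

5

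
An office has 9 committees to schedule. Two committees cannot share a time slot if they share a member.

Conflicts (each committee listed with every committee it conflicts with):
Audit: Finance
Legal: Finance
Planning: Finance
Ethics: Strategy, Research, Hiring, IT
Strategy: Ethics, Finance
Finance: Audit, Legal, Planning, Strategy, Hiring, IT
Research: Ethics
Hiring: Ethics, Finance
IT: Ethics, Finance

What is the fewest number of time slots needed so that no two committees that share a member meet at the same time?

2

Ethics and Strategy conflict, so at least 2 time slots are needed.
2 time slots suffice: time slot 1 → {Ethics, Finance}; time slot 2 → {Audit, Legal, Planning, Strategy, Research, Hiring, IT}. No two conflicting committees share a time slot.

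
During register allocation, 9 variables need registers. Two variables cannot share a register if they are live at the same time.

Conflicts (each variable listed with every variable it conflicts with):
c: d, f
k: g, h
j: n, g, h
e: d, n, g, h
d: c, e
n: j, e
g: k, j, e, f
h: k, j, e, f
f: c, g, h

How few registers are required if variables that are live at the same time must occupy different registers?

3

The cycle d-e-h-f-c-d has odd length 5, so it cannot be 2-colored; at least 3 registers are needed.
3 registers suffice: register 1 → {c, n, g, h}; register 2 → {k, j, e, f}; register 3 → {d}. No two conflicting variables share a register.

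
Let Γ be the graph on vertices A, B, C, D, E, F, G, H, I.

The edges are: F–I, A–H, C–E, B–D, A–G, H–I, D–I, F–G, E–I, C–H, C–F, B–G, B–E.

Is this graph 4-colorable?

The chromatic number is 3. The cycle A-H-C-F-G-A has odd length 5, so it cannot be 2-colored; at least 3 colors are needed.
3 colors suffice: color red → {C, G, I}; color blue → {D, E, F, H}; color green → {A, B}.
Since 4 ≥ 3, a proper 4-coloring certainly exists.

Yes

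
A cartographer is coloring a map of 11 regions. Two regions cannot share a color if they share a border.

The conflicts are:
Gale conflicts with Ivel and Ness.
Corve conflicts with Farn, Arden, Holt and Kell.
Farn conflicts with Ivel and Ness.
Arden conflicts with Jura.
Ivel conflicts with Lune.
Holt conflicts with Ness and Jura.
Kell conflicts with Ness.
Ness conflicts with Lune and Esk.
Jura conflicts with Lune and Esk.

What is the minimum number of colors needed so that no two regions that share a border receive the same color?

Holt and Ness conflict, so at least 2 colors are needed.
2 colors suffice: Gale=2, Corve=1, Farn=2, Arden=2, Ivel=1, Holt=2, Kell=2, Ness=1, Jura=1, Lune=2, Esk=2. Every pair that conflicts lands in different colors.

2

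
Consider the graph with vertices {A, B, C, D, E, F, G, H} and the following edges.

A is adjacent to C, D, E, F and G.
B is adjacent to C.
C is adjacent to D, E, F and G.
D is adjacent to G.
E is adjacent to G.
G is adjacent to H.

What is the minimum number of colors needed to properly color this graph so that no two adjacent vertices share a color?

4

A, C, D, G are mutually adjacent (a clique of size 4), so at least 4 colors are needed.
4 colors suffice: color 1 → {C, H}; color 2 → {A, B}; color 3 → {F, G}; color 4 → {D, E}. No two adjacent vertices share a color.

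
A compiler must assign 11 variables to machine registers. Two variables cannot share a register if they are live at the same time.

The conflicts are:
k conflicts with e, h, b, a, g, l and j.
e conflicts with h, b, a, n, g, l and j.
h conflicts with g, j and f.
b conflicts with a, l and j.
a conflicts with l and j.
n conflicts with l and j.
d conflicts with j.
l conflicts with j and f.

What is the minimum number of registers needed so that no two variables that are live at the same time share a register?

6

k, e, b, a, l, j are mutually in conflict, so at least 6 registers are needed.
6 registers suffice: register 1 → {g, j, f}; register 2 → {e, d}; register 3 → {k, n}; register 4 → {h, l}; register 5 → {b}; register 6 → {a}. Every pair that conflicts lands in different registers.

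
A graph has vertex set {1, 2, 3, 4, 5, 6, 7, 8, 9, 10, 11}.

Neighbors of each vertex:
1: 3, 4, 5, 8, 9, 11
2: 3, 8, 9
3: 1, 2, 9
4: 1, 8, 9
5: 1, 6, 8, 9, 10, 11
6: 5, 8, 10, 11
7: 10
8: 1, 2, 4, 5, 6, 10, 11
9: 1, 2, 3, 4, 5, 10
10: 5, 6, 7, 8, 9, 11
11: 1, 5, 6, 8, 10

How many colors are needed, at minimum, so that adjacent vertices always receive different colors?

5, 6, 8, 10, 11 are mutually adjacent (a clique of size 5), so at least 5 colors are needed.
5 colors suffice: color a → {7, 8, 9}; color b → {2, 4, 5}; color c → {1, 10}; color d → {3, 11}; color e → {6}. No two adjacent vertices share a color.

5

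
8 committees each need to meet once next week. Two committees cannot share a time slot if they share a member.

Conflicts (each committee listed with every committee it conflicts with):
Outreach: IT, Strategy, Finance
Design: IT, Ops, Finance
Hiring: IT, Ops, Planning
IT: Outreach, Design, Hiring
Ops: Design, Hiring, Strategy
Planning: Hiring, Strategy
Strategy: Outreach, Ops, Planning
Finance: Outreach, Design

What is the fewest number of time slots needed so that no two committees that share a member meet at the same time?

3

The cycle IT-Hiring-Planning-Strategy-Outreach-IT has odd length 5, so it cannot be 2-colored; at least 3 time slots are needed.
3 time slots suffice: time slot 1 → {IT, Ops, Planning, Finance}; time slot 2 → {Outreach, Design, Hiring}; time slot 3 → {Strategy}. Every pair that conflicts lands in different time slots.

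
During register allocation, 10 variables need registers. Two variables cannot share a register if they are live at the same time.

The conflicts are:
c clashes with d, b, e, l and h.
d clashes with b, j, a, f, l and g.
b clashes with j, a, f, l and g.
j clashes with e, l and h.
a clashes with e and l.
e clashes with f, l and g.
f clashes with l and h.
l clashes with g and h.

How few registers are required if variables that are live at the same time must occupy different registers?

4

d, b, a, l pairwise conflict, so at least 4 registers are needed.
Using 4 registers: c=4, d=3, b=2, j=4, a=4, e=2, f=4, l=1, g=4, h=2. No two conflicting variables share a register.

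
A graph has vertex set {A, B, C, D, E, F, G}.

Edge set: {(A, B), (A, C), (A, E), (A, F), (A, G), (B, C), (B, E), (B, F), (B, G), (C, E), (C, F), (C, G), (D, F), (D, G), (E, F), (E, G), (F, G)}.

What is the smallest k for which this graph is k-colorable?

A, B, C, E, F, G are pairwise adjacent (a clique of size 6), so at least 6 colors are needed.
One proper 6-coloring: A=3, B=4, C=5, D=3, E=6, F=1, G=2. No two adjacent vertices share a color.

6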